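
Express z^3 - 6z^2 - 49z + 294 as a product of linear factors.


Try integer roots (divisors of 294). z=7: p(7)=0.
Divide out (z - 7): quotient is z^2 + z - 42.
Factor the quadratic: (z + 7)(z - 6)
Result: (z - 7)(z + 7)(z - 6)


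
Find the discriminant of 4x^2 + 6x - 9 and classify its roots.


D = b^2 - 4ac = (6)^2 - 4(4)(-9) = 36 + 144 = 180
Since D > 0: two distinct irrational roots


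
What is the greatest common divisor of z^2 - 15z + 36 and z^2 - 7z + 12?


Factor each:
  z^2 - 15z + 36 = (z - 3)(z - 12)
  z^2 - 7z + 12 = (z - 3)(z - 4)
Common monic factor: z - 3


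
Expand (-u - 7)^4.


Expand (-u - 7)^4 by repeated multiplication:
  (-u - 7)^2 = u^2 + 14u + 49
  (-u - 7)^3 = -u^3 - 21u^2 - 147u - 343
= u^4 + 28u^3 + 294u^2 + 1372u + 2401


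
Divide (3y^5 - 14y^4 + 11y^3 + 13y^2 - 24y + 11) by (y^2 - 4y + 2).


(3y^5 - 14y^4 + 11y^3 + 13y^2 - 24y + 11) / (y^2 - 4y + 2)
Step 1: 3y^3 * (y^2 - 4y + 2) = 3y^5 - 12y^4 + 6y^3; subtract.
Step 2: -2y^2 * (y^2 - 4y + 2) = -2y^4 + 8y^3 - 4y^2; subtract.
Step 3: -3y * (y^2 - 4y + 2) = -3y^3 + 12y^2 - 6y; subtract.
Step 4: 5 * (y^2 - 4y + 2) = 5y^2 - 20y + 10; subtract.
Quotient: 3y^3 - 2y^2 - 3y + 5, Remainder: 2y + 1


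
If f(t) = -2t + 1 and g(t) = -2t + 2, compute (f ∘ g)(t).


Substitute g(t) into f:
f(g(t)) = -2*(-2t + 2) + 1
Expand and combine: 4t - 3


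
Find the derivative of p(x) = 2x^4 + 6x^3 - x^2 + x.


Apply the power rule term by term:
  d/dx(2x^4) = 8x^3
  d/dx(6x^3) = 18x^2
  d/dx(-x^2) = -2x
  d/dx(x) = 1
p'(x) = 8x^3 + 18x^2 - 2x + 1


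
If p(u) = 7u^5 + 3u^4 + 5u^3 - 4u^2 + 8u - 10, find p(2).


Using direct substitution:
  7 * (2)^5 = 224
  3 * (2)^4 = 48
  5 * (2)^3 = 40
  -4 * (2)^2 = -16
  8 * (2)^1 = 16
  constant: -10
Sum = 224 + 48 + 40 - 16 + 16 - 10 = 302


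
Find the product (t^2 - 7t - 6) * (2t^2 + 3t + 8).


Distribute each term of the first polynomial:
  (t^2)(2t^2 + 3t + 8) = 2t^4 + 3t^3 + 8t^2
  (-7t)(2t^2 + 3t + 8) = -14t^3 - 21t^2 - 56t
  (-6)(2t^2 + 3t + 8) = -12t^2 - 18t - 48
Sum: 2t^4 - 11t^3 - 25t^2 - 74t - 48


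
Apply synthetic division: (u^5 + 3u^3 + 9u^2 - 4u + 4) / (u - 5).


Synthetic division with c = 5. Coefficients: 1, 0, 3, 9, -4, 4
Bring down 1.
  1 * 5 = 5; 5 + 0 = 5
  5 * 5 = 25; 25 + 3 = 28
  28 * 5 = 140; 140 + 9 = 149
  149 * 5 = 745; 745 - 4 = 741
  741 * 5 = 3705; 3705 + 4 = 3709
Quotient: u^4 + 5u^3 + 28u^2 + 149u + 741, Remainder: 3709


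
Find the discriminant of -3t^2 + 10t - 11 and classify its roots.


D = b^2 - 4ac = (10)^2 - 4(-3)(-11) = 100 - 132 = -32
Since D < 0: two complex conjugate roots (no real roots)


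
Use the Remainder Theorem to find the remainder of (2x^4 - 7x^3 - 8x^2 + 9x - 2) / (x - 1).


By the Remainder Theorem, the remainder equals p(1):
  2*(1)^4 = 2
  -7*(1)^3 = -7
  -8*(1)^2 = -8
  9*(1)^1 = 9
  constant: -2
Sum: 2 - 7 - 8 + 9 - 2 = -6


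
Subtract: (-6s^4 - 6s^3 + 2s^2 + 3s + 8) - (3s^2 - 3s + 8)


Distribute the minus sign:
  (-6s^4 - 6s^3 + 2s^2 + 3s + 8)
- (3s^2 - 3s + 8)
Negate second polynomial: -3s^2 + 3s - 8
Add: -6s^4 - 6s^3 - s^2 + 6s


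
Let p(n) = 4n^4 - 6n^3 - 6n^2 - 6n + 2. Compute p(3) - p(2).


p(3) = 92
p(2) = -18
p(3) - p(2) = 92 + 18 = 110


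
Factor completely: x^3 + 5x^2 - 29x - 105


Try integer roots (divisors of -105). x=-7: p(-7)=0.
Divide out (x + 7): quotient is x^2 - 2x - 15.
Factor the quadratic: (x + 3)(x - 5)
Result: (x + 7)(x + 3)(x - 5)


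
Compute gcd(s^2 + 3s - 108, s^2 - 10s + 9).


Factor each:
  s^2 + 3s - 108 = (s - 9)(s + 12)
  s^2 - 10s + 9 = (s - 9)(s - 1)
Common monic factor: s - 9


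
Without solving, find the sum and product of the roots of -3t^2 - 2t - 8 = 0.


For at^2+bt+c=0: sum = -b/a, product = c/a.
a=-3, b=-2, c=-8
Sum = -(-2)/-3 = -2/3
Product = (-8)/-3 = 8/3


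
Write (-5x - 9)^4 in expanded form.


Expand (-5x - 9)^4 by repeated multiplication:
  (-5x - 9)^2 = 25x^2 + 90x + 81
  (-5x - 9)^3 = -125x^3 - 675x^2 - 1215x - 729
= 625x^4 + 4500x^3 + 12150x^2 + 14580x + 6561


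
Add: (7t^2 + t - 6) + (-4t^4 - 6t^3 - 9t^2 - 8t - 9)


Align terms by degree and add:
  7t^2 + t - 6
  -4t^4 - 6t^3 - 9t^2 - 8t - 9
= -4t^4 - 6t^3 - 2t^2 - 7t - 15


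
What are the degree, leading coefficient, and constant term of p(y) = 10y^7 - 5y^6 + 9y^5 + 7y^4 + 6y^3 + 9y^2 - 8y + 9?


Highest power of y is 7, with coefficient 10. Constant term is 9.
Degree = 7, leading coefficient = 10, constant term = 9


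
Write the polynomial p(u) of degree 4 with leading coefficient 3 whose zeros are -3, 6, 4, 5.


p(u) = 3(u + 3)(u - 6)(u - 4)(u - 5)
Expand: 3u^4 - 36u^3 + 87u^2 + 306u - 1080


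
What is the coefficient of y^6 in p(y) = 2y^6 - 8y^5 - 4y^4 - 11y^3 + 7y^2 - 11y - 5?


Read off the coefficient of y^6: 2


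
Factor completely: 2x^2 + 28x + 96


Roots satisfy r1 + r2 = -b/a = -14 and r1*r2 = c/a = 48.
So r1 = -8, r2 = -6.
2x^2 + 28x + 96 = 2(x - r1)(x - r2) = 2(x + 8)(x + 6)


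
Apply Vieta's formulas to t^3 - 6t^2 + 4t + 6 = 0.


Monic cubic t^3+bt^2+ct+d=0: sum=-b, pairwise sum=c, product=-d.
b=-6, c=4, d=6
r1+r2+r3 = 6
r1r2+r1r3+r2r3 = 4
r1r2r3 = -6


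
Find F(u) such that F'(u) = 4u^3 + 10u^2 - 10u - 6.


Reverse power rule on each term:
  ∫ 4u^3 du = u^4
  ∫ 10u^2 du = (10/3)u^3
  ∫ -10u du = -5u^2
  ∫ -6 du = -6u
F(u) = u^4 + (10/3)u^3 - 5u^2 - 6u + C


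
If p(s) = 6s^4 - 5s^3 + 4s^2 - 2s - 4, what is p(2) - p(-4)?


p(2) = 64
p(-4) = 1924
p(2) - p(-4) = 64 - 1924 = -1860


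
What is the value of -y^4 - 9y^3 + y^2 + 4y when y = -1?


Using direct substitution:
  -1 * (-1)^4 = -1
  -9 * (-1)^3 = 9
  1 * (-1)^2 = 1
  4 * (-1)^1 = -4
  constant: 0
Sum = -1 + 9 + 1 - 4 + 0 = 5


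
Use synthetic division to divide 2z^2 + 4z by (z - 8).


Synthetic division with c = 8. Coefficients: 2, 4, 0
Bring down 2.
  2 * 8 = 16; 16 + 4 = 20
  20 * 8 = 160; 160 + 0 = 160
Quotient: 2z + 20, Remainder: 160


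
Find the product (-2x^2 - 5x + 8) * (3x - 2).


Distribute each term of the first polynomial:
  (-2x^2)(3x - 2) = -6x^3 + 4x^2
  (-5x)(3x - 2) = -15x^2 + 10x
  (8)(3x - 2) = 24x - 16
Sum: -6x^3 - 11x^2 + 34x - 16


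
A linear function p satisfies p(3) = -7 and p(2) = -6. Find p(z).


p(z) = mz + b. Using p(3)=-7, p(2)=-6:
m = (-7 + 6)/(3 - 2) = -1/1 = -1
b = -7 - m*(3) = -7 + 3 = -4
p(z) = -z - 4


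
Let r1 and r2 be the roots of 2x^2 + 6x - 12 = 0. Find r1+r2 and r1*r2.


For ax^2+bx+c=0: sum = -b/a, product = c/a.
a=2, b=6, c=-12
Sum = -(6)/2 = -3
Product = (-12)/2 = -6


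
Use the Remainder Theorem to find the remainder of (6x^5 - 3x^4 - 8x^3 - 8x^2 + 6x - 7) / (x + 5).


By the Remainder Theorem, the remainder equals p(-5):
  6*(-5)^5 = -18750
  -3*(-5)^4 = -1875
  -8*(-5)^3 = 1000
  -8*(-5)^2 = -200
  6*(-5)^1 = -30
  constant: -7
Sum: -18750 - 1875 + 1000 - 200 - 30 - 7 = -19862


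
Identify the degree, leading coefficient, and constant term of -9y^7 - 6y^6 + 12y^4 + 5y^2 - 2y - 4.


Highest power of y is 7, with coefficient -9. Constant term is -4.
Degree = 7, leading coefficient = -9, constant term = -4


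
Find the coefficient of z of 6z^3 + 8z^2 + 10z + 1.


Read off the coefficient of z: 10


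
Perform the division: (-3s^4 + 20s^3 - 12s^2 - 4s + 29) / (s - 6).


(-3s^4 + 20s^3 - 12s^2 - 4s + 29) / (s - 6)
Step 1: -3s^3 * (s - 6) = -3s^4 + 18s^3; subtract.
Step 2: 2s^2 * (s - 6) = 2s^3 - 12s^2; subtract.
Step 3: 0 * (s - 6) = 0; subtract.
Step 4: -4 * (s - 6) = -4s + 24; subtract.
Quotient: -3s^3 + 2s^2 - 4, Remainder: 5


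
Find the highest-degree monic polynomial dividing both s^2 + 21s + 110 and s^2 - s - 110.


Factor each:
  s^2 + 21s + 110 = (s + 10)(s + 11)
  s^2 - s - 110 = (s + 10)(s - 11)
Common monic factor: s + 10


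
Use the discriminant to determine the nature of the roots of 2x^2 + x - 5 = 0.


D = b^2 - 4ac = (1)^2 - 4(2)(-5) = 1 + 40 = 41
Since D > 0: two distinct irrational roots


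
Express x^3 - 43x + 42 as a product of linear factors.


Try integer roots (divisors of 42). x=1: p(1)=0.
Divide out (x - 1): quotient is x^2 + x - 42.
Factor the quadratic: (x - 6)(x + 7)
Result: (x - 1)(x - 6)(x + 7)


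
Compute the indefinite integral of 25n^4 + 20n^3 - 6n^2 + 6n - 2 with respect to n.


Reverse power rule on each term:
  ∫ 25n^4 dn = 5n^5
  ∫ 20n^3 dn = 5n^4
  ∫ -6n^2 dn = -2n^3
  ∫ 6n dn = 3n^2
  ∫ -2 dn = -2n
F(n) = 5n^5 + 5n^4 - 2n^3 + 3n^2 - 2n + C


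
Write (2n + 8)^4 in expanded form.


Expand (2n + 8)^4 by repeated multiplication:
  (2n + 8)^2 = 4n^2 + 32n + 64
  (2n + 8)^3 = 8n^3 + 96n^2 + 384n + 512
= 16n^4 + 256n^3 + 1536n^2 + 4096n + 4096


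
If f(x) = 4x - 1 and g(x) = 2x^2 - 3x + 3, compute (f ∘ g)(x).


Substitute g(x) into f:
f(g(x)) = 4*(2x^2 - 3x + 3) + (-1)
Expand and combine: 8x^2 - 12x + 11


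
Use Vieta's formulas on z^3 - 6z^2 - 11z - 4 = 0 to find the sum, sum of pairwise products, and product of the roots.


Monic cubic z^3+bz^2+cz+d=0: sum=-b, pairwise sum=c, product=-d.
b=-6, c=-11, d=-4
r1+r2+r3 = 6
r1r2+r1r3+r2r3 = -11
r1r2r3 = 4


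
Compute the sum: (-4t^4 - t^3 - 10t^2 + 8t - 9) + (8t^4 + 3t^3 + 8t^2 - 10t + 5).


Align terms by degree and add:
  -4t^4 - t^3 - 10t^2 + 8t - 9
+ 8t^4 + 3t^3 + 8t^2 - 10t + 5
= 4t^4 + 2t^3 - 2t^2 - 2t - 4


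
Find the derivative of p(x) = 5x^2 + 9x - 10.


Apply the power rule term by term:
  d/dx(5x^2) = 10x
  d/dx(9x) = 9
  d/dx(-10) = 0
p'(x) = 10x + 9


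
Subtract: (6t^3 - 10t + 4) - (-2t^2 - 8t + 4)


Distribute the minus sign:
  (6t^3 - 10t + 4)
- (-2t^2 - 8t + 4)
Negate second polynomial: 2t^2 + 8t - 4
Add: 6t^3 + 2t^2 - 2t


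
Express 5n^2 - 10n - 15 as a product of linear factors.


Roots satisfy r1 + r2 = -b/a = 2 and r1*r2 = c/a = -3.
So r1 = 3, r2 = -1.
5n^2 - 10n - 15 = 5(n - r1)(n - r2) = 5(n - 3)(n + 1)


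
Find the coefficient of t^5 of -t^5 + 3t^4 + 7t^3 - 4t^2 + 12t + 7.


Read off the coefficient of t^5: -1


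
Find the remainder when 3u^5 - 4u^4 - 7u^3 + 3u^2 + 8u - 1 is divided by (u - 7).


By the Remainder Theorem, the remainder equals p(7):
  3*(7)^5 = 50421
  -4*(7)^4 = -9604
  -7*(7)^3 = -2401
  3*(7)^2 = 147
  8*(7)^1 = 56
  constant: -1
Sum: 50421 - 9604 - 2401 + 147 + 56 - 1 = 38618


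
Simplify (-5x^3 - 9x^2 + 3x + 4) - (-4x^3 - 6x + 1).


Distribute the minus sign:
  (-5x^3 - 9x^2 + 3x + 4)
- (-4x^3 - 6x + 1)
Negate second polynomial: 4x^3 + 6x - 1
Add: -x^3 - 9x^2 + 9x + 3


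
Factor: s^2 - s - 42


Roots satisfy r1 + r2 = -b/a = 1 and r1*r2 = c/a = -42.
So r1 = 7, r2 = -6.
s^2 - s - 42 = (s - r1)(s - r2) = (s - 7)(s + 6)


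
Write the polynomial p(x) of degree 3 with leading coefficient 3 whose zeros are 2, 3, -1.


p(x) = 3(x - 2)(x - 3)(x + 1)
Expand: 3x^3 - 12x^2 + 3x + 18


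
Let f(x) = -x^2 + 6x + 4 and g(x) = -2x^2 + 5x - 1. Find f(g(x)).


Substitute g(x) into f:
f(g(x)) = -1*(-2x^2 + 5x - 1)^2 + 6*(-2x^2 + 5x - 1) + 4
(-2x^2 + 5x - 1)^2 = 4x^4 - 20x^3 + 29x^2 - 10x + 1
Expand and combine: -4x^4 + 20x^3 - 41x^2 + 40x - 3


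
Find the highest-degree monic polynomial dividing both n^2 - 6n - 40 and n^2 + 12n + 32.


Factor each:
  n^2 - 6n - 40 = (n + 4)(n - 10)
  n^2 + 12n + 32 = (n + 4)(n + 8)
Common monic factor: n + 4


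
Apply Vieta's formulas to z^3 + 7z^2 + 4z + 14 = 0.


Monic cubic z^3+bz^2+cz+d=0: sum=-b, pairwise sum=c, product=-d.
b=7, c=4, d=14
r1+r2+r3 = -7
r1r2+r1r3+r2r3 = 4
r1r2r3 = -14


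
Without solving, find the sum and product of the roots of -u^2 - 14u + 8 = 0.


For au^2+bu+c=0: sum = -b/a, product = c/a.
a=-1, b=-14, c=8
Sum = -(-14)/-1 = -14
Product = (8)/-1 = -8


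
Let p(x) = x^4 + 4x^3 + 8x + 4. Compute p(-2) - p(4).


p(-2) = -28
p(4) = 548
p(-2) - p(4) = -28 - 548 = -576


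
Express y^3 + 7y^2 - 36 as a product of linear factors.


Try integer roots (divisors of -36). y=-3: p(-3)=0.
Divide out (y + 3): quotient is y^2 + 4y - 12.
Factor the quadratic: (y - 2)(y + 6)
Result: (y + 3)(y - 2)(y + 6)


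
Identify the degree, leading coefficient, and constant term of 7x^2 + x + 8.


Highest power of x is 2, with coefficient 7. Constant term is 8.
Degree = 2, leading coefficient = 7, constant term = 8


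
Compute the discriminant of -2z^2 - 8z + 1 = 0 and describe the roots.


D = b^2 - 4ac = (-8)^2 - 4(-2)(1) = 64 + 8 = 72
Since D > 0: two distinct irrational roots


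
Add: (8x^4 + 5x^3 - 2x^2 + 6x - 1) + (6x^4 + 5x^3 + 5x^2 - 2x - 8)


Align terms by degree and add:
  8x^4 + 5x^3 - 2x^2 + 6x - 1
+ 6x^4 + 5x^3 + 5x^2 - 2x - 8
= 14x^4 + 10x^3 + 3x^2 + 4x - 9


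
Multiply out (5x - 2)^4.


Expand (5x - 2)^4 by repeated multiplication:
  (5x - 2)^2 = 25x^2 - 20x + 4
  (5x - 2)^3 = 125x^3 - 150x^2 + 60x - 8
= 625x^4 - 1000x^3 + 600x^2 - 160x + 16


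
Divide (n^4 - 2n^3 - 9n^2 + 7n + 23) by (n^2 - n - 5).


(n^4 - 2n^3 - 9n^2 + 7n + 23) / (n^2 - n - 5)
Step 1: n^2 * (n^2 - n - 5) = n^4 - n^3 - 5n^2; subtract.
Step 2: -n * (n^2 - n - 5) = -n^3 + n^2 + 5n; subtract.
Step 3: -5 * (n^2 - n - 5) = -5n^2 + 5n + 25; subtract.
Quotient: n^2 - n - 5, Remainder: -3n - 2


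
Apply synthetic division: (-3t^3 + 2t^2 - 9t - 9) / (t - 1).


Synthetic division with c = 1. Coefficients: -3, 2, -9, -9
Bring down -3.
  -3 * 1 = -3; -3 + 2 = -1
  -1 * 1 = -1; -1 - 9 = -10
  -10 * 1 = -10; -10 - 9 = -19
Quotient: -3t^2 - t - 10, Remainder: -19


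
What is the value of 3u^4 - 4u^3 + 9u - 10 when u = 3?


Using direct substitution:
  3 * (3)^4 = 243
  -4 * (3)^3 = -108
  0 * (3)^2 = 0
  9 * (3)^1 = 27
  constant: -10
Sum = 243 - 108 + 0 + 27 - 10 = 152


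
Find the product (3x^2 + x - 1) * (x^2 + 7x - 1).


Distribute each term of the first polynomial:
  (3x^2)(x^2 + 7x - 1) = 3x^4 + 21x^3 - 3x^2
  (x)(x^2 + 7x - 1) = x^3 + 7x^2 - x
  (-1)(x^2 + 7x - 1) = -x^2 - 7x + 1
Sum: 3x^4 + 22x^3 + 3x^2 - 8x + 1


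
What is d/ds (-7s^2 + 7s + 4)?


Apply the power rule term by term:
  d/ds(-7s^2) = -14s
  d/ds(7s) = 7
  d/ds(4) = 0
p'(s) = -14s + 7


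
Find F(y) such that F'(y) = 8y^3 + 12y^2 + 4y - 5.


Reverse power rule on each term:
  ∫ 8y^3 dy = 2y^4
  ∫ 12y^2 dy = 4y^3
  ∫ 4y dy = 2y^2
  ∫ -5 dy = -5y
F(y) = 2y^4 + 4y^3 + 2y^2 - 5y + C


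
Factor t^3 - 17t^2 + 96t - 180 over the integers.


Try integer roots (divisors of -180). t=6: p(6)=0.
Divide out (t - 6): quotient is t^2 - 11t + 30.
Factor the quadratic: (t - 5)(t - 6)
Result: (t - 6)(t - 5)(t - 6)


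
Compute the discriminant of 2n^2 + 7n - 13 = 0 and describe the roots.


D = b^2 - 4ac = (7)^2 - 4(2)(-13) = 49 + 104 = 153
Since D > 0: two distinct irrational roots


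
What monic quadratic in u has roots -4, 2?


p(u) = (u + 4)(u - 2)
Expand: u^2 + 2u - 8


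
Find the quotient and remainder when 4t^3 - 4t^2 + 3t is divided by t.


(4t^3 - 4t^2 + 3t) / (t)
Step 1: 4t^2 * (t) = 4t^3; subtract.
Step 2: -4t * (t) = -4t^2; subtract.
Step 3: 3 * (t) = 3t; subtract.
Quotient: 4t^2 - 4t + 3, Remainder: 0


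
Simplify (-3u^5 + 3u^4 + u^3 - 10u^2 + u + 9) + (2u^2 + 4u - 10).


Align terms by degree and add:
  -3u^5 + 3u^4 + u^3 - 10u^2 + u + 9
+ 2u^2 + 4u - 10
= -3u^5 + 3u^4 + u^3 - 8u^2 + 5u - 1


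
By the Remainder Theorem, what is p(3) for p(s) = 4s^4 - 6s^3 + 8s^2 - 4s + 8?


By the Remainder Theorem, the remainder equals p(3):
  4*(3)^4 = 324
  -6*(3)^3 = -162
  8*(3)^2 = 72
  -4*(3)^1 = -12
  constant: 8
Sum: 324 - 162 + 72 - 12 + 8 = 230


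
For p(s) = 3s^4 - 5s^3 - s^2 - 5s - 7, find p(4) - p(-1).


p(4) = 405
p(-1) = 5
p(4) - p(-1) = 405 - 5 = 400


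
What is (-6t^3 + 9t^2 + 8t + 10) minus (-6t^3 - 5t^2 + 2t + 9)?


Distribute the minus sign:
  (-6t^3 + 9t^2 + 8t + 10)
- (-6t^3 - 5t^2 + 2t + 9)
Negate second polynomial: 6t^3 + 5t^2 - 2t - 9
Add: 14t^2 + 6t + 1


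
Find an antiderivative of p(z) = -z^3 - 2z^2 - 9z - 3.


Reverse power rule on each term:
  ∫ -z^3 dz = -(1/4)z^4
  ∫ -2z^2 dz = -(2/3)z^3
  ∫ -9z dz = -(9/2)z^2
  ∫ -3 dz = -3z
F(z) = -(1/4)z^4 - (2/3)z^3 - (9/2)z^2 - 3z + C


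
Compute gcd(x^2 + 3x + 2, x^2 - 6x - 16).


Factor each:
  x^2 + 3x + 2 = (x + 2)(x + 1)
  x^2 - 6x - 16 = (x + 2)(x - 8)
Common monic factor: x + 2


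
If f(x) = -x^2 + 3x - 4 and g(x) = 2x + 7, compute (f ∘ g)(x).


Substitute g(x) into f:
f(g(x)) = -1*(2x + 7)^2 + 3*(2x + 7) + (-4)
(2x + 7)^2 = 4x^2 + 28x + 49
Expand and combine: -4x^2 - 22x - 32


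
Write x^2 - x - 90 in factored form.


Roots satisfy r1 + r2 = -b/a = 1 and r1*r2 = c/a = -90.
So r1 = 10, r2 = -9.
x^2 - x - 90 = (x - r1)(x - r2) = (x - 10)(x + 9)


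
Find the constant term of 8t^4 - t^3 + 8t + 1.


Read off the constant term: 1


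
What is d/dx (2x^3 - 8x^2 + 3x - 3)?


Apply the power rule term by term:
  d/dx(2x^3) = 6x^2
  d/dx(-8x^2) = -16x
  d/dx(3x) = 3
  d/dx(-3) = 0
p'(x) = 6x^2 - 16x + 3


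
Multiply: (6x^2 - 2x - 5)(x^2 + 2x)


Distribute each term of the first polynomial:
  (6x^2)(x^2 + 2x) = 6x^4 + 12x^3
  (-2x)(x^2 + 2x) = -2x^3 - 4x^2
  (-5)(x^2 + 2x) = -5x^2 - 10x
Sum: 6x^4 + 10x^3 - 9x^2 - 10x


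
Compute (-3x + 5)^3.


Expand (-3x + 5)^3 by repeated multiplication:
  (-3x + 5)^2 = 9x^2 - 30x + 25
= -27x^3 + 135x^2 - 225x + 125


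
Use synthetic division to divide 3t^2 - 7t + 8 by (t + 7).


Synthetic division with c = -7. Coefficients: 3, -7, 8
Bring down 3.
  3 * -7 = -21; -21 - 7 = -28
  -28 * -7 = 196; 196 + 8 = 204
Quotient: 3t - 28, Remainder: 204


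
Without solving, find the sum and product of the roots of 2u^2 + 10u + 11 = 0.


For au^2+bu+c=0: sum = -b/a, product = c/a.
a=2, b=10, c=11
Sum = -(10)/2 = -5
Product = (11)/2 = 11/2


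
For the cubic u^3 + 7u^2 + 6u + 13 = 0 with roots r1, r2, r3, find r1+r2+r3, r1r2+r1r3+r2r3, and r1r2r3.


Monic cubic u^3+bu^2+cu+d=0: sum=-b, pairwise sum=c, product=-d.
b=7, c=6, d=13
r1+r2+r3 = -7
r1r2+r1r3+r2r3 = 6
r1r2r3 = -13


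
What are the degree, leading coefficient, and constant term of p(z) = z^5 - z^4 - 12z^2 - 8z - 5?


Highest power of z is 5, with coefficient 1. Constant term is -5.
Degree = 5, leading coefficient = 1, constant term = -5


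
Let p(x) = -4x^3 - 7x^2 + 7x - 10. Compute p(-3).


Using direct substitution:
  -4 * (-3)^3 = 108
  -7 * (-3)^2 = -63
  7 * (-3)^1 = -21
  constant: -10
Sum = 108 - 63 - 21 - 10 = 14


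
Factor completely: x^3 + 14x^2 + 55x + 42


Try integer roots (divisors of 42). x=-7: p(-7)=0.
Divide out (x + 7): quotient is x^2 + 7x + 6.
Factor the quadratic: (x + 6)(x + 1)
Result: (x + 7)(x + 6)(x + 1)


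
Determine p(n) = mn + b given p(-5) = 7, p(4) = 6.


p(n) = mn + b. Using p(-5)=7, p(4)=6:
m = (7 - 6)/(-5 - 4) = 1/-9 = -1/9
b = 7 - m*(-5) = 7 - 5/9 = 58/9
p(n) = -(1/9)n + (58/9)


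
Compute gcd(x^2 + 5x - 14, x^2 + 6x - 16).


Factor each:
  x^2 + 5x - 14 = (x - 2)(x + 7)
  x^2 + 6x - 16 = (x - 2)(x + 8)
Common monic factor: x - 2


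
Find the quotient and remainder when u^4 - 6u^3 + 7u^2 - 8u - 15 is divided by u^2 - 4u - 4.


(u^4 - 6u^3 + 7u^2 - 8u - 15) / (u^2 - 4u - 4)
Step 1: u^2 * (u^2 - 4u - 4) = u^4 - 4u^3 - 4u^2; subtract.
Step 2: -2u * (u^2 - 4u - 4) = -2u^3 + 8u^2 + 8u; subtract.
Step 3: 3 * (u^2 - 4u - 4) = 3u^2 - 12u - 12; subtract.
Quotient: u^2 - 2u + 3, Remainder: -4u - 3


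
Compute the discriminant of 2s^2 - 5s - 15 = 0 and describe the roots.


D = b^2 - 4ac = (-5)^2 - 4(2)(-15) = 25 + 120 = 145
Since D > 0: two distinct irrational roots


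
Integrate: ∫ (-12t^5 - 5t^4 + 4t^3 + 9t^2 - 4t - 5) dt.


Reverse power rule on each term:
  ∫ -12t^5 dt = -2t^6
  ∫ -5t^4 dt = -t^5
  ∫ 4t^3 dt = t^4
  ∫ 9t^2 dt = 3t^3
  ∫ -4t dt = -2t^2
  ∫ -5 dt = -5t
F(t) = -2t^6 - t^5 + t^4 + 3t^3 - 2t^2 - 5t + C


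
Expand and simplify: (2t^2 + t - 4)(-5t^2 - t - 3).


Distribute each term of the first polynomial:
  (2t^2)(-5t^2 - t - 3) = -10t^4 - 2t^3 - 6t^2
  (t)(-5t^2 - t - 3) = -5t^3 - t^2 - 3t
  (-4)(-5t^2 - t - 3) = 20t^2 + 4t + 12
Sum: -10t^4 - 7t^3 + 13t^2 + t + 12


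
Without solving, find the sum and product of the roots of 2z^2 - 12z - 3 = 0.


For az^2+bz+c=0: sum = -b/a, product = c/a.
a=2, b=-12, c=-3
Sum = -(-12)/2 = 6
Product = (-3)/2 = -3/2


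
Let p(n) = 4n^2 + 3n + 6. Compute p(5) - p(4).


p(5) = 121
p(4) = 82
p(5) - p(4) = 121 - 82 = 39


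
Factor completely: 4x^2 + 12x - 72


Roots satisfy r1 + r2 = -b/a = -3 and r1*r2 = c/a = -18.
So r1 = -6, r2 = 3.
4x^2 + 12x - 72 = 4(x - r1)(x - r2) = 4(x + 6)(x - 3)


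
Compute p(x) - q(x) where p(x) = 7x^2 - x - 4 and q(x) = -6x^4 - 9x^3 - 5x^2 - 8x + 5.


Distribute the minus sign:
  (7x^2 - x - 4)
- (-6x^4 - 9x^3 - 5x^2 - 8x + 5)
Negate second polynomial: 6x^4 + 9x^3 + 5x^2 + 8x - 5
Add: 6x^4 + 9x^3 + 12x^2 + 7x - 9


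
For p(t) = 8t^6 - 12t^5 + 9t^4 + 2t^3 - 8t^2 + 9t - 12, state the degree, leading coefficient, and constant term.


Highest power of t is 6, with coefficient 8. Constant term is -12.
Degree = 6, leading coefficient = 8, constant term = -12


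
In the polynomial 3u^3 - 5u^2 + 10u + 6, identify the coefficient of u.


Read off the coefficient of u: 10


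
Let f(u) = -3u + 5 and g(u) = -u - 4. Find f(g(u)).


Substitute g(u) into f:
f(g(u)) = -3*(-u - 4) + 5
Expand and combine: 3u + 17


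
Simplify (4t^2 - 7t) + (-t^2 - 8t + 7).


Align terms by degree and add:
  4t^2 - 7t
  -t^2 - 8t + 7
= 3t^2 - 15t + 7


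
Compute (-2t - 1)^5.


Expand (-2t - 1)^5 by repeated multiplication:
  (-2t - 1)^2 = 4t^2 + 4t + 1
  (-2t - 1)^3 = -8t^3 - 12t^2 - 6t - 1
  (-2t - 1)^4 = 16t^4 + 32t^3 + 24t^2 + 8t + 1
= -32t^5 - 80t^4 - 80t^3 - 40t^2 - 10t - 1


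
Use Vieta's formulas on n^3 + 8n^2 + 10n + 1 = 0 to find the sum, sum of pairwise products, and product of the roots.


Monic cubic n^3+bn^2+cn+d=0: sum=-b, pairwise sum=c, product=-d.
b=8, c=10, d=1
r1+r2+r3 = -8
r1r2+r1r3+r2r3 = 10
r1r2r3 = -1


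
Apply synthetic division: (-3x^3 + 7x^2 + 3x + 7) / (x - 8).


Synthetic division with c = 8. Coefficients: -3, 7, 3, 7
Bring down -3.
  -3 * 8 = -24; -24 + 7 = -17
  -17 * 8 = -136; -136 + 3 = -133
  -133 * 8 = -1064; -1064 + 7 = -1057
Quotient: -3x^2 - 17x - 133, Remainder: -1057


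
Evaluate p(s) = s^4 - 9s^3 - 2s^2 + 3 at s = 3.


Using direct substitution:
  1 * (3)^4 = 81
  -9 * (3)^3 = -243
  -2 * (3)^2 = -18
  0 * (3)^1 = 0
  constant: 3
Sum = 81 - 243 - 18 + 0 + 3 = -177


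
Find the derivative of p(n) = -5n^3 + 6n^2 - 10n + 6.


Apply the power rule term by term:
  d/dn(-5n^3) = -15n^2
  d/dn(6n^2) = 12n
  d/dn(-10n) = -10
  d/dn(6) = 0
p'(n) = -15n^2 + 12n - 10


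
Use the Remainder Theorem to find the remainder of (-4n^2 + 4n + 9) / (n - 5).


By the Remainder Theorem, the remainder equals p(5):
  -4*(5)^2 = -100
  4*(5)^1 = 20
  constant: 9
Sum: -100 + 20 + 9 = -71


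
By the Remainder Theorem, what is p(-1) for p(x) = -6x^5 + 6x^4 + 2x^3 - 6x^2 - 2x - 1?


By the Remainder Theorem, the remainder equals p(-1):
  -6*(-1)^5 = 6
  6*(-1)^4 = 6
  2*(-1)^3 = -2
  -6*(-1)^2 = -6
  -2*(-1)^1 = 2
  constant: -1
Sum: 6 + 6 - 2 - 6 + 2 - 1 = 5


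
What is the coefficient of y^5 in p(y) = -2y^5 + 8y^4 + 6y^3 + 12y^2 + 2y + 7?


Read off the coefficient of y^5: -2


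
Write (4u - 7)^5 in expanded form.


Expand (4u - 7)^5 by repeated multiplication:
  (4u - 7)^2 = 16u^2 - 56u + 49
  (4u - 7)^3 = 64u^3 - 336u^2 + 588u - 343
  (4u - 7)^4 = 256u^4 - 1792u^3 + 4704u^2 - 5488u + 2401
= 1024u^5 - 8960u^4 + 31360u^3 - 54880u^2 + 48020u - 16807


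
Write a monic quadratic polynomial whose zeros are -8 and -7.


p(n) = (n + 8)(n + 7)
Expand: n^2 + 15n + 56


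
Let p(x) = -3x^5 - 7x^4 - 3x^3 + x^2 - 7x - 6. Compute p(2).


Using direct substitution:
  -3 * (2)^5 = -96
  -7 * (2)^4 = -112
  -3 * (2)^3 = -24
  1 * (2)^2 = 4
  -7 * (2)^1 = -14
  constant: -6
Sum = -96 - 112 - 24 + 4 - 14 - 6 = -248


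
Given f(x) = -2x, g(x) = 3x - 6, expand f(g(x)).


Substitute g(x) into f:
f(g(x)) = -2*(3x - 6)
Expand and combine: -6x + 12


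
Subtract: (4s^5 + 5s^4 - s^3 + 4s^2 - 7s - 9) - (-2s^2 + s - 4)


Distribute the minus sign:
  (4s^5 + 5s^4 - s^3 + 4s^2 - 7s - 9)
- (-2s^2 + s - 4)
Negate second polynomial: 2s^2 - s + 4
Add: 4s^5 + 5s^4 - s^3 + 6s^2 - 8s - 5


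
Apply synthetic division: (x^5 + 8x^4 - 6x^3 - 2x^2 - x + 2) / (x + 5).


Synthetic division with c = -5. Coefficients: 1, 8, -6, -2, -1, 2
Bring down 1.
  1 * -5 = -5; -5 + 8 = 3
  3 * -5 = -15; -15 - 6 = -21
  -21 * -5 = 105; 105 - 2 = 103
  103 * -5 = -515; -515 - 1 = -516
  -516 * -5 = 2580; 2580 + 2 = 2582
Quotient: x^4 + 3x^3 - 21x^2 + 103x - 516, Remainder: 2582


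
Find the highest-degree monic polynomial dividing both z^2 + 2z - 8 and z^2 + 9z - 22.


Factor each:
  z^2 + 2z - 8 = (z - 2)(z + 4)
  z^2 + 9z - 22 = (z - 2)(z + 11)
Common monic factor: z - 2


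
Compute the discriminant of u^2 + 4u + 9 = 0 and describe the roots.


D = b^2 - 4ac = (4)^2 - 4(1)(9) = 16 - 36 = -20
Since D < 0: two complex conjugate roots (no real roots)


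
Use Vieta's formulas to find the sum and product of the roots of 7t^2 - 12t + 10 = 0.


For at^2+bt+c=0: sum = -b/a, product = c/a.
a=7, b=-12, c=10
Sum = -(-12)/7 = 12/7
Product = (10)/7 = 10/7


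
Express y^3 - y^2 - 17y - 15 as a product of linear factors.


Try integer roots (divisors of -15). y=-3: p(-3)=0.
Divide out (y + 3): quotient is y^2 - 4y - 5.
Factor the quadratic: (y - 5)(y + 1)
Result: (y + 3)(y - 5)(y + 1)


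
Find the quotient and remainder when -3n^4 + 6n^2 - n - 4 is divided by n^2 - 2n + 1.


(-3n^4 + 6n^2 - n - 4) / (n^2 - 2n + 1)
Step 1: -3n^2 * (n^2 - 2n + 1) = -3n^4 + 6n^3 - 3n^2; subtract.
Step 2: -6n * (n^2 - 2n + 1) = -6n^3 + 12n^2 - 6n; subtract.
Step 3: -3 * (n^2 - 2n + 1) = -3n^2 + 6n - 3; subtract.
Quotient: -3n^2 - 6n - 3, Remainder: -n - 1


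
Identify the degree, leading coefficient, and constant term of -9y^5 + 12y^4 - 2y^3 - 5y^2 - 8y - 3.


Highest power of y is 5, with coefficient -9. Constant term is -3.
Degree = 5, leading coefficient = -9, constant term = -3


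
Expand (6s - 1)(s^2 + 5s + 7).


Distribute each term of the first polynomial:
  (6s)(s^2 + 5s + 7) = 6s^3 + 30s^2 + 42s
  (-1)(s^2 + 5s + 7) = -s^2 - 5s - 7
Sum: 6s^3 + 29s^2 + 37s - 7


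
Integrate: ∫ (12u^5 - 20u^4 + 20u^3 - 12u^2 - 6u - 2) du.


Reverse power rule on each term:
  ∫ 12u^5 du = 2u^6
  ∫ -20u^4 du = -4u^5
  ∫ 20u^3 du = 5u^4
  ∫ -12u^2 du = -4u^3
  ∫ -6u du = -3u^2
  ∫ -2 du = -2u
F(u) = 2u^6 - 4u^5 + 5u^4 - 4u^3 - 3u^2 - 2u + C


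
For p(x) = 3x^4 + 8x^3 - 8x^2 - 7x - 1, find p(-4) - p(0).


p(-4) = 155
p(0) = -1
p(-4) - p(0) = 155 + 1 = 156


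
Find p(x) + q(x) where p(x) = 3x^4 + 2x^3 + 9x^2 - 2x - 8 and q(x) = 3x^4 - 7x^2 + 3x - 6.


Align terms by degree and add:
  3x^4 + 2x^3 + 9x^2 - 2x - 8
+ 3x^4 - 7x^2 + 3x - 6
= 6x^4 + 2x^3 + 2x^2 + x - 14


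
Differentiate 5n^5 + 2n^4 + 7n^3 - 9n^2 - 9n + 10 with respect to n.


Apply the power rule term by term:
  d/dn(5n^5) = 25n^4
  d/dn(2n^4) = 8n^3
  d/dn(7n^3) = 21n^2
  d/dn(-9n^2) = -18n
  d/dn(-9n) = -9
  d/dn(10) = 0
p'(n) = 25n^4 + 8n^3 + 21n^2 - 18n - 9


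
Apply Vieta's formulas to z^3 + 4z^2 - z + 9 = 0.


Monic cubic z^3+bz^2+cz+d=0: sum=-b, pairwise sum=c, product=-d.
b=4, c=-1, d=9
r1+r2+r3 = -4
r1r2+r1r3+r2r3 = -1
r1r2r3 = -9


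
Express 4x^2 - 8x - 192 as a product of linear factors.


Roots satisfy r1 + r2 = -b/a = 2 and r1*r2 = c/a = -48.
So r1 = -6, r2 = 8.
4x^2 - 8x - 192 = 4(x - r1)(x - r2) = 4(x + 6)(x - 8)


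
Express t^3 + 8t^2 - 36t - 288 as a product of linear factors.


Try integer roots (divisors of -288). t=-8: p(-8)=0.
Divide out (t + 8): quotient is t^2 - 36.
Factor the quadratic: (t + 6)(t - 6)
Result: (t + 8)(t + 6)(t - 6)


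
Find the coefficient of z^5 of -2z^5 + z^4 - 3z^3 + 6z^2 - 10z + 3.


Read off the coefficient of z^5: -2


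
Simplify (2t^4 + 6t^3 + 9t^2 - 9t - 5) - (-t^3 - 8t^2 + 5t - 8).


Distribute the minus sign:
  (2t^4 + 6t^3 + 9t^2 - 9t - 5)
- (-t^3 - 8t^2 + 5t - 8)
Negate second polynomial: t^3 + 8t^2 - 5t + 8
Add: 2t^4 + 7t^3 + 17t^2 - 14t + 3


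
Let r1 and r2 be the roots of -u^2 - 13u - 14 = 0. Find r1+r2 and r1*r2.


For au^2+bu+c=0: sum = -b/a, product = c/a.
a=-1, b=-13, c=-14
Sum = -(-13)/-1 = -13
Product = (-14)/-1 = 14


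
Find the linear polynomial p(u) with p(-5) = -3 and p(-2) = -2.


p(u) = mu + b. Using p(-5)=-3, p(-2)=-2:
m = (-3 + 2)/(-5 + 2) = -1/-3 = 1/3
b = -3 - m*(-5) = -3 + 5/3 = -4/3
p(u) = (1/3)u - (4/3)


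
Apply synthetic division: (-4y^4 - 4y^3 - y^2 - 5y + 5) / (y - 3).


Synthetic division with c = 3. Coefficients: -4, -4, -1, -5, 5
Bring down -4.
  -4 * 3 = -12; -12 - 4 = -16
  -16 * 3 = -48; -48 - 1 = -49
  -49 * 3 = -147; -147 - 5 = -152
  -152 * 3 = -456; -456 + 5 = -451
Quotient: -4y^3 - 16y^2 - 49y - 152, Remainder: -451


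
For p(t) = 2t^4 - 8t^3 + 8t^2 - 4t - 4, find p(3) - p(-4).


p(3) = 2
p(-4) = 1164
p(3) - p(-4) = 2 - 1164 = -1162


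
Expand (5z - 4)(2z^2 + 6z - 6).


Distribute each term of the first polynomial:
  (5z)(2z^2 + 6z - 6) = 10z^3 + 30z^2 - 30z
  (-4)(2z^2 + 6z - 6) = -8z^2 - 24z + 24
Sum: 10z^3 + 22z^2 - 54z + 24


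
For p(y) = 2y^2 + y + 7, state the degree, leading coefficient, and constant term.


Highest power of y is 2, with coefficient 2. Constant term is 7.
Degree = 2, leading coefficient = 2, constant term = 7


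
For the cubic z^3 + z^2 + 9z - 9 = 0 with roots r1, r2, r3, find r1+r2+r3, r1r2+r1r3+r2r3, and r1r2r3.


Monic cubic z^3+bz^2+cz+d=0: sum=-b, pairwise sum=c, product=-d.
b=1, c=9, d=-9
r1+r2+r3 = -1
r1r2+r1r3+r2r3 = 9
r1r2r3 = 9


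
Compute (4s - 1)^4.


Expand (4s - 1)^4 by repeated multiplication:
  (4s - 1)^2 = 16s^2 - 8s + 1
  (4s - 1)^3 = 64s^3 - 48s^2 + 12s - 1
= 256s^4 - 256s^3 + 96s^2 - 16s + 1


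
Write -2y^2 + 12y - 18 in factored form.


Roots satisfy r1 + r2 = -b/a = 6 and r1*r2 = c/a = 9.
So r1 = 3, r2 = 3.
-2y^2 + 12y - 18 = -2(y - r1)(y - r2) = -2(y - 3)(y - 3)


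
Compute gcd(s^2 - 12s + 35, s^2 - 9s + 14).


Factor each:
  s^2 - 12s + 35 = (s - 7)(s - 5)
  s^2 - 9s + 14 = (s - 7)(s - 2)
Common monic factor: s - 7


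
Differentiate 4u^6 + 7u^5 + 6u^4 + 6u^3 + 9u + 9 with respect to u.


Apply the power rule term by term:
  d/du(4u^6) = 24u^5
  d/du(7u^5) = 35u^4
  d/du(6u^4) = 24u^3
  d/du(6u^3) = 18u^2
  d/du(9u) = 9
  d/du(9) = 0
p'(u) = 24u^5 + 35u^4 + 24u^3 + 18u^2 + 9


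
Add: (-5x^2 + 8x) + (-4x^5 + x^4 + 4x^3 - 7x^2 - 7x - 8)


Align terms by degree and add:
  -5x^2 + 8x
  -4x^5 + x^4 + 4x^3 - 7x^2 - 7x - 8
= -4x^5 + x^4 + 4x^3 - 12x^2 + x - 8


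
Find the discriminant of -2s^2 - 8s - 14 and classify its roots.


D = b^2 - 4ac = (-8)^2 - 4(-2)(-14) = 64 - 112 = -48
Since D < 0: two complex conjugate roots (no real roots)


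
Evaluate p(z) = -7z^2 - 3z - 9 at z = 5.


Using direct substitution:
  -7 * (5)^2 = -175
  -3 * (5)^1 = -15
  constant: -9
Sum = -175 - 15 - 9 = -199


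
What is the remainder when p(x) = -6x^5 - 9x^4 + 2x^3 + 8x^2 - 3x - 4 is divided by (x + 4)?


By the Remainder Theorem, the remainder equals p(-4):
  -6*(-4)^5 = 6144
  -9*(-4)^4 = -2304
  2*(-4)^3 = -128
  8*(-4)^2 = 128
  -3*(-4)^1 = 12
  constant: -4
Sum: 6144 - 2304 - 128 + 128 + 12 - 4 = 3848


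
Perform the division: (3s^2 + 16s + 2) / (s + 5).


(3s^2 + 16s + 2) / (s + 5)
Step 1: 3s * (s + 5) = 3s^2 + 15s; subtract.
Step 2: 1 * (s + 5) = s + 5; subtract.
Quotient: 3s + 1, Remainder: -3


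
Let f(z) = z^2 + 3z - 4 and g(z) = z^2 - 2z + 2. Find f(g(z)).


Substitute g(z) into f:
f(g(z)) = 1*(z^2 - 2z + 2)^2 + 3*(z^2 - 2z + 2) + (-4)
(z^2 - 2z + 2)^2 = z^4 - 4z^3 + 8z^2 - 8z + 4
Expand and combine: z^4 - 4z^3 + 11z^2 - 14z + 6


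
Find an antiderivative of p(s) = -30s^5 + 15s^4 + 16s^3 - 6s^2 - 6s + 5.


Reverse power rule on each term:
  ∫ -30s^5 ds = -5s^6
  ∫ 15s^4 ds = 3s^5
  ∫ 16s^3 ds = 4s^4
  ∫ -6s^2 ds = -2s^3
  ∫ -6s ds = -3s^2
  ∫ 5 ds = 5s
F(s) = -5s^6 + 3s^5 + 4s^4 - 2s^3 - 3s^2 + 5s + C


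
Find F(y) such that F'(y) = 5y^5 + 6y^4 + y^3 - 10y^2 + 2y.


Reverse power rule on each term:
  ∫ 5y^5 dy = (5/6)y^6
  ∫ 6y^4 dy = (6/5)y^5
  ∫ y^3 dy = (1/4)y^4
  ∫ -10y^2 dy = -(10/3)y^3
  ∫ 2y dy = y^2
F(y) = (5/6)y^6 + (6/5)y^5 + (1/4)y^4 - (10/3)y^3 + y^2 + C


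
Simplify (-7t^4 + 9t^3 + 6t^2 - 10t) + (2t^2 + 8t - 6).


Align terms by degree and add:
  -7t^4 + 9t^3 + 6t^2 - 10t
+ 2t^2 + 8t - 6
= -7t^4 + 9t^3 + 8t^2 - 2t - 6


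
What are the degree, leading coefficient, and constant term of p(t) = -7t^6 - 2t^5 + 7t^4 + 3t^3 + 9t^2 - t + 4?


Highest power of t is 6, with coefficient -7. Constant term is 4.
Degree = 6, leading coefficient = -7, constant term = 4


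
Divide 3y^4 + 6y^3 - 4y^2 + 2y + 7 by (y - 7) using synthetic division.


Synthetic division with c = 7. Coefficients: 3, 6, -4, 2, 7
Bring down 3.
  3 * 7 = 21; 21 + 6 = 27
  27 * 7 = 189; 189 - 4 = 185
  185 * 7 = 1295; 1295 + 2 = 1297
  1297 * 7 = 9079; 9079 + 7 = 9086
Quotient: 3y^3 + 27y^2 + 185y + 1297, Remainder: 9086


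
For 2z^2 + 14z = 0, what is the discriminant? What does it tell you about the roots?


D = b^2 - 4ac = (14)^2 - 4(2)(0) = 196 = 196
Since D > 0: two distinct rational roots


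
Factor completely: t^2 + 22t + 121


Roots satisfy r1 + r2 = -b/a = -22 and r1*r2 = c/a = 121.
So r1 = -11, r2 = -11.
t^2 + 22t + 121 = (t - r1)(t - r2) = (t + 11)(t + 11)


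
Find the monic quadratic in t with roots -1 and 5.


p(t) = (t + 1)(t - 5)
Expand: t^2 - 4t - 5


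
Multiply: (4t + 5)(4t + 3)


Distribute each term of the first polynomial:
  (4t)(4t + 3) = 16t^2 + 12t
  (5)(4t + 3) = 20t + 15
Sum: 16t^2 + 32t + 15


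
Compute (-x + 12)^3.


Expand (-x + 12)^3 by repeated multiplication:
  (-x + 12)^2 = x^2 - 24x + 144
= -x^3 + 36x^2 - 432x + 1728


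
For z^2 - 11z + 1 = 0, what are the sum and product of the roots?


For az^2+bz+c=0: sum = -b/a, product = c/a.
a=1, b=-11, c=1
Sum = -(-11)/1 = 11
Product = (1)/1 = 1


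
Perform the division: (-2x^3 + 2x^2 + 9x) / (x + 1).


(-2x^3 + 2x^2 + 9x) / (x + 1)
Step 1: -2x^2 * (x + 1) = -2x^3 - 2x^2; subtract.
Step 2: 4x * (x + 1) = 4x^2 + 4x; subtract.
Step 3: 5 * (x + 1) = 5x + 5; subtract.
Quotient: -2x^2 + 4x + 5, Remainder: -5


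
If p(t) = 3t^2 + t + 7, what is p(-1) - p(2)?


p(-1) = 9
p(2) = 21
p(-1) - p(2) = 9 - 21 = -12


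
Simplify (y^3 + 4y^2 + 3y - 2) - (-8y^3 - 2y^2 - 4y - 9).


Distribute the minus sign:
  (y^3 + 4y^2 + 3y - 2)
- (-8y^3 - 2y^2 - 4y - 9)
Negate second polynomial: 8y^3 + 2y^2 + 4y + 9
Add: 9y^3 + 6y^2 + 7y + 7


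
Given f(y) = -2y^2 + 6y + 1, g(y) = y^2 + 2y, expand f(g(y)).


Substitute g(y) into f:
f(g(y)) = -2*(y^2 + 2y)^2 + 6*(y^2 + 2y) + 1
(y^2 + 2y)^2 = y^4 + 4y^3 + 4y^2
Expand and combine: -2y^4 - 8y^3 - 2y^2 + 12y + 1


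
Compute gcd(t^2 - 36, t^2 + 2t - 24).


Factor each:
  t^2 - 36 = (t + 6)(t - 6)
  t^2 + 2t - 24 = (t + 6)(t - 4)
Common monic factor: t + 6


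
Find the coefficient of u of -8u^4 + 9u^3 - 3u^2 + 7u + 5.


Read off the coefficient of u: 7


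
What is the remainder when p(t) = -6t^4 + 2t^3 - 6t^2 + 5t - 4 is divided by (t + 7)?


By the Remainder Theorem, the remainder equals p(-7):
  -6*(-7)^4 = -14406
  2*(-7)^3 = -686
  -6*(-7)^2 = -294
  5*(-7)^1 = -35
  constant: -4
Sum: -14406 - 686 - 294 - 35 - 4 = -15425


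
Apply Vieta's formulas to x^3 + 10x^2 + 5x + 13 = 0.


Monic cubic x^3+bx^2+cx+d=0: sum=-b, pairwise sum=c, product=-d.
b=10, c=5, d=13
r1+r2+r3 = -10
r1r2+r1r3+r2r3 = 5
r1r2r3 = -13


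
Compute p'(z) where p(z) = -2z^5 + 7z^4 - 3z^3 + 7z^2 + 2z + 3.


Apply the power rule term by term:
  d/dz(-2z^5) = -10z^4
  d/dz(7z^4) = 28z^3
  d/dz(-3z^3) = -9z^2
  d/dz(7z^2) = 14z
  d/dz(2z) = 2
  d/dz(3) = 0
p'(z) = -10z^4 + 28z^3 - 9z^2 + 14z + 2


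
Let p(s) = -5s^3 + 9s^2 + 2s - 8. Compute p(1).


Using direct substitution:
  -5 * (1)^3 = -5
  9 * (1)^2 = 9
  2 * (1)^1 = 2
  constant: -8
Sum = -5 + 9 + 2 - 8 = -2


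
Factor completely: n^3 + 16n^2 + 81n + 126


Try integer roots (divisors of 126). n=-3: p(-3)=0.
Divide out (n + 3): quotient is n^2 + 13n + 42.
Factor the quadratic: (n + 6)(n + 7)
Result: (n + 3)(n + 6)(n + 7)


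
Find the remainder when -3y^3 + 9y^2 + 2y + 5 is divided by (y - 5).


By the Remainder Theorem, the remainder equals p(5):
  -3*(5)^3 = -375
  9*(5)^2 = 225
  2*(5)^1 = 10
  constant: 5
Sum: -375 + 225 + 10 + 5 = -135


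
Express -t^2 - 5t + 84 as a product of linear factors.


Roots satisfy r1 + r2 = -b/a = -5 and r1*r2 = c/a = -84.
So r1 = -12, r2 = 7.
-t^2 - 5t + 84 = -(t - r1)(t - r2) = -(t + 12)(t - 7)


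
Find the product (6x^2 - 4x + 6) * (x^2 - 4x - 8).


Distribute each term of the first polynomial:
  (6x^2)(x^2 - 4x - 8) = 6x^4 - 24x^3 - 48x^2
  (-4x)(x^2 - 4x - 8) = -4x^3 + 16x^2 + 32x
  (6)(x^2 - 4x - 8) = 6x^2 - 24x - 48
Sum: 6x^4 - 28x^3 - 26x^2 + 8x - 48


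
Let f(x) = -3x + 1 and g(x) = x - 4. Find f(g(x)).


Substitute g(x) into f:
f(g(x)) = -3*(x - 4) + 1
Expand and combine: -3x + 13


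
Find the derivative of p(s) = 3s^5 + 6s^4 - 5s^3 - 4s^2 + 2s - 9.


Apply the power rule term by term:
  d/ds(3s^5) = 15s^4
  d/ds(6s^4) = 24s^3
  d/ds(-5s^3) = -15s^2
  d/ds(-4s^2) = -8s
  d/ds(2s) = 2
  d/ds(-9) = 0
p'(s) = 15s^4 + 24s^3 - 15s^2 - 8s + 2


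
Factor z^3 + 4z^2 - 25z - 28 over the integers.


Try integer roots (divisors of -28). z=4: p(4)=0.
Divide out (z - 4): quotient is z^2 + 8z + 7.
Factor the quadratic: (z + 7)(z + 1)
Result: (z - 4)(z + 7)(z + 1)


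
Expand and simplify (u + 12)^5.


Expand (u + 12)^5 by repeated multiplication:
  (u + 12)^2 = u^2 + 24u + 144
  (u + 12)^3 = u^3 + 36u^2 + 432u + 1728
  (u + 12)^4 = u^4 + 48u^3 + 864u^2 + 6912u + 20736
= u^5 + 60u^4 + 1440u^3 + 17280u^2 + 103680u + 248832


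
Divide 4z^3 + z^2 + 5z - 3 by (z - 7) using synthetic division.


Synthetic division with c = 7. Coefficients: 4, 1, 5, -3
Bring down 4.
  4 * 7 = 28; 28 + 1 = 29
  29 * 7 = 203; 203 + 5 = 208
  208 * 7 = 1456; 1456 - 3 = 1453
Quotient: 4z^2 + 29z + 208, Remainder: 1453


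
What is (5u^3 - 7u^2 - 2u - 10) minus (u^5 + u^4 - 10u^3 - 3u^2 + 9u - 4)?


Distribute the minus sign:
  (5u^3 - 7u^2 - 2u - 10)
- (u^5 + u^4 - 10u^3 - 3u^2 + 9u - 4)
Negate second polynomial: -u^5 - u^4 + 10u^3 + 3u^2 - 9u + 4
Add: -u^5 - u^4 + 15u^3 - 4u^2 - 11u - 6


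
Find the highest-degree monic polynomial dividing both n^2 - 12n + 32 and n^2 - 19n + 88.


Factor each:
  n^2 - 12n + 32 = (n - 8)(n - 4)
  n^2 - 19n + 88 = (n - 8)(n - 11)
Common monic factor: n - 8


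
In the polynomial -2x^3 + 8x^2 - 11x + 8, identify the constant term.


Read off the constant term: 8


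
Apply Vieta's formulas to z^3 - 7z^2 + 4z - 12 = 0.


Monic cubic z^3+bz^2+cz+d=0: sum=-b, pairwise sum=c, product=-d.
b=-7, c=4, d=-12
r1+r2+r3 = 7
r1r2+r1r3+r2r3 = 4
r1r2r3 = 12


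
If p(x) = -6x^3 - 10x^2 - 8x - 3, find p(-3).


Using direct substitution:
  -6 * (-3)^3 = 162
  -10 * (-3)^2 = -90
  -8 * (-3)^1 = 24
  constant: -3
Sum = 162 - 90 + 24 - 3 = 93


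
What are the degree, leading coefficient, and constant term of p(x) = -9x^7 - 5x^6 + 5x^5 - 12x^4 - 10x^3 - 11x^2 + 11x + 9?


Highest power of x is 7, with coefficient -9. Constant term is 9.
Degree = 7, leading coefficient = -9, constant term = 9


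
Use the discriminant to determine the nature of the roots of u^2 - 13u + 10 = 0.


D = b^2 - 4ac = (-13)^2 - 4(1)(10) = 169 - 40 = 129
Since D > 0: two distinct irrational roots
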